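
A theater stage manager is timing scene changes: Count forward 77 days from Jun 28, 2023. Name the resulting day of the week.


Start: 2023-06-28 (Wednesday)
Step 1 - find target date: add 77 days
  2023-06-28 + 77 days = 2023-09-13
Step 2 - day of week:
  77 mod 7 = 0
  Wednesday + 0 days -> Wednesday
Result: Wednesday (2023-09-13)

Wednesday


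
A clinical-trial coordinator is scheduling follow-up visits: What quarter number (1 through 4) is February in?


Month: February (month 2)
Q1: January-March (months 1-3)
Q2: April-June (months 4-6)
Q3: July-September (months 7-9)
Q4: October-December (months 10-12)
Month 2 falls in Q1

1


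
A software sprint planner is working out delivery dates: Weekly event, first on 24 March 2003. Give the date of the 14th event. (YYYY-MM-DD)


First occurrence: 2003-03-24 (occurrence 1)
Each occurrence is 7 days after the previous.
Occurrence 14 is 13 weeks after the first.
13 weeks = 91 days
2003-03-24 + 91 days = 2003-06-23

2003-06-23


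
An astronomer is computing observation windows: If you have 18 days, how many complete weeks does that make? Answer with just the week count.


Total days: 18
Days per week: 7
Division: 18 / 7 = 2 remainder 4
Complete weeks: 2
Remaining days: 4

2


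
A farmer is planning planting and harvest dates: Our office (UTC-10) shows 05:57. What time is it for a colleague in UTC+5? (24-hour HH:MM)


Local time: 05:57 at UTC-10 (offset -10h)
Target zone: UTC+5 (offset 5h)
Difference: 5 - (-10) = 15 hours
Calculation: 5 + (15) = 20
Result: 20:57

20:57


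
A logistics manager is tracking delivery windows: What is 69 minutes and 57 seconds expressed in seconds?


Minutes: 69
Extra seconds: 57
Seconds per minute: 60
Minutes to seconds: 69 x 60 = 4140
Total: 4140 + 57 = 4197

4197


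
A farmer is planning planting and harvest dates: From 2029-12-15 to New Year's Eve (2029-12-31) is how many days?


Start: December 15, 2029
End: December 31, 2029
Days left in December: 16
Total: 16 days

16


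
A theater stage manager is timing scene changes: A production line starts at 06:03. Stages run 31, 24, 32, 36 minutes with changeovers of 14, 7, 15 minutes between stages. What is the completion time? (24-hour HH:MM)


Start: 06:03 = 363 min from midnight
  after task 1 (31 min): 06:34
  after break (14 min): 06:48
  after task 2 (24 min): 07:12
  after break (7 min): 07:19
  after task 3 (32 min): 07:51
  after break (15 min): 08:06
  after task 4 (36 min): 08:42
Total elapsed: 159 minutes
End time: 08:42

08:42


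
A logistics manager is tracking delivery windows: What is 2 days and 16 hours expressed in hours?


Days: 2
Extra hours: 16
Hours per day: 24
Days to hours: 2 x 24 = 48
Total: 48 + 16 = 64

64


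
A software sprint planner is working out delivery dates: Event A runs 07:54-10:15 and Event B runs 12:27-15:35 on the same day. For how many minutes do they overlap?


Interval A: [474, 615] minutes from midnight
Interval B: [747, 935] minutes from midnight
Overlap start = max(474, 747) = 747
Overlap end = min(615, 935) = 615
End <= start, so the intervals do not overlap: 0 minutes

0


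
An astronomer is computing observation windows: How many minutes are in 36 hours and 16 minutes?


Hours: 36
Extra minutes: 16
Minutes per hour: 60
Hours to minutes: 36 x 60 = 2160
Total: 2160 + 16 = 2176

2176


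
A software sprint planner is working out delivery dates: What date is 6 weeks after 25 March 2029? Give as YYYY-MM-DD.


Start: 2029-03-25
Weeks to add: 6
Convert to days: 6 x 7 = 42 days
Add 42 days to 2029-03-25
Result: 2029-05-06

2029-05-06


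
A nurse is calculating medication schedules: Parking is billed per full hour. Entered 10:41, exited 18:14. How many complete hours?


Start: 10:41
End: 18:14
Hour difference: 18 - 10 = 8 hours
Minute difference: 14 - 41 = -27 minutes
Total minutes: 453
Complete hours: 453 / 60 = 7 (remainder 33)

7


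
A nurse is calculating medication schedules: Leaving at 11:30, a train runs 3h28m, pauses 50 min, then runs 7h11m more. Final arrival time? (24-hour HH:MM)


Depart: 11:30
Leg 1: +208 min -> 14:58
Layover: +50 min -> 15:48
Leg 2: +431 min -> 22:59
Total travel: 689 minutes = 11h 29m
Arrival: 22:59

22:59


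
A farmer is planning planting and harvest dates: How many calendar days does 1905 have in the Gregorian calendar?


Year: 1905
Check leap year rules:
Divisible by 4? No
1905 is not a leap year
Days: 365

365


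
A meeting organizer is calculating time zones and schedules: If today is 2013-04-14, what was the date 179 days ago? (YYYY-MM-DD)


Start: 2013-04-14
Subtracting 179 days
Days already passed in April: 14
After going back through April: 165 more days to subtract
March 2013: 31 days, 134 remaining
February 2013: 28 days, 106 remaining
January 2013: 31 days, 75 remaining
December 2012: 31 days, 44 remaining
Result: 2012-10-17

2012-10-17


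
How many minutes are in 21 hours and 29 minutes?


Hours: 21
Minutes: 29
Convert hours to minutes: 21 x 60 = 1260
Add remaining minutes: 1260 + 29 = 1289

1289


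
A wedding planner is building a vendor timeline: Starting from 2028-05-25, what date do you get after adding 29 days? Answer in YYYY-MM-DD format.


Start: 2028-05-25
Adding 29 days
Days remaining in May: 6
After May: 23 days still to add
June 2028 has 30 days, need 23
Result: 2028-06-23

2028-06-23


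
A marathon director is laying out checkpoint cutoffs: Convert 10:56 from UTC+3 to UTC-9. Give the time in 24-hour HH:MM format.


Local time: 10:56 at UTC+3 (offset 3h)
Target zone: UTC-9 (offset -9h)
Difference: -9 - (3) = -12 hours
Calculation: 10 + (-12) = -2
Wraparound: (-2) mod 24 = 22
Result: 22:56

22:56


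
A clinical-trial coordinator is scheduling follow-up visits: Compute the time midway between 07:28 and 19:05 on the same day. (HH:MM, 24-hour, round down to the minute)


Start time: 07:28 = 448 minutes from midnight
End time: 19:05 = 1145 minutes from midnight
Sum: 448 + 1145 = 1593
Midpoint: 1593 / 2 = 796 minutes
Convert: 796 / 60 = 13 hours, 16 minutes
Result: 13:16

13:16


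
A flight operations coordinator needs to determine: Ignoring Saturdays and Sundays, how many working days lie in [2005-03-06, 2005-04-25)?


Start: 2005-03-06 (Sunday)
End (exclusive): 2005-04-25 (Monday)
Total calendar days: 50
Full weeks: 50 // 7 = 7 -> 35 weekdays
Remaining 1 days starting on Sunday:
  Sun(-) -> 0 weekdays
Total business days: 35 + 0 = 35

35


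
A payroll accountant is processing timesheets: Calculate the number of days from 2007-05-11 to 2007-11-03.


Start date: 2007-05-11
End date: 2007-11-03
May 2007: +21 days
Jun 2007: +30 days
Jul 2007: +31 days
... (4 more months)
Total: 176 days

176


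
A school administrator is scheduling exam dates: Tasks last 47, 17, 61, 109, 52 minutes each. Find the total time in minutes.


Durations: 47, 17, 61, 109, 52
Running sum: 47
+ 17 = 64
+ 61 = 125
+ 109 = 234
+ 52 = 286
Total duration: 286 minutes
That is 4 hours and 46 minutes

286


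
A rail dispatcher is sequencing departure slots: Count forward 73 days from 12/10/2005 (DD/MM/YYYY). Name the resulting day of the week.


Start: 2005-10-12 (Wednesday)
Step 1 - find target date: add 73 days
  2005-10-12 + 73 days = 2005-12-24
Step 2 - day of week:
  73 mod 7 = 3
  Wednesday + 3 days -> Saturday
Result: Saturday (2005-12-24)

Saturday


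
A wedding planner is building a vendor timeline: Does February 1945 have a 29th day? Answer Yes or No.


Year: 1945
Divisible by 4? 1945 / 4 = 486.25 -> No
Not divisible by 4, so NOT a leap year

No


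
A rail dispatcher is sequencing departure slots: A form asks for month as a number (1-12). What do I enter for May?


Calendar month order:
4. April
5. May <--
6. June
May is month number 5

5


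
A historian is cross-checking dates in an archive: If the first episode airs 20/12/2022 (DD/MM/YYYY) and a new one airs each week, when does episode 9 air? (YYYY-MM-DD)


First occurrence: 2022-12-20 (occurrence 1)
Each occurrence is 7 days after the previous.
Occurrence 9 is 8 weeks after the first.
8 weeks = 56 days
2022-12-20 + 56 days = 2023-02-14

2023-02-14


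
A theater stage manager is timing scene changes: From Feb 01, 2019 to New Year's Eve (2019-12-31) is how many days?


Start: February 01, 2019
End: December 31, 2019
Days left in February: 27
March: 31
April: 30
May: 31
June: 30
... plus remaining months
Sum of remaining months: 306
Total: 27 + 306 = 333

333


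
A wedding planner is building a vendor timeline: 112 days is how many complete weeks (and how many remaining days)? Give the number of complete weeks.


Total days: 112
Days per week: 7
Division: 112 / 7 = 16 remainder 0
Complete weeks: 16
Remaining days: 0

16


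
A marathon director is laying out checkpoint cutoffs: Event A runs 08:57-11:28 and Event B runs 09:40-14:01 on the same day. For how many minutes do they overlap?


Interval A: [537, 688] minutes from midnight
Interval B: [580, 841] minutes from midnight
Overlap start = max(537, 580) = 580
Overlap end = min(688, 841) = 688
Overlap = 688 - 580 = 108 minutes

108


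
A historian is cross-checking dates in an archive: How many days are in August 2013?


Month: August
Year: 2013
August is a 31-day month
Total: 31 days

31


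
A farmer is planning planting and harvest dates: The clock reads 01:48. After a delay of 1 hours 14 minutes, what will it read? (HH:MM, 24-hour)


Start time: 01:48
Adding: 1 hours 14 minutes
Minutes: 48 + 14 = 62
Minute overflow: 62 >= 60, so carry 1 hour, minutes = 2
Hours: 1 + 1 + 1 = 3
Result: 03:02

03:02


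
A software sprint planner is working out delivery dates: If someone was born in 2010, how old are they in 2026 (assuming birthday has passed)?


Birth year: 2010
Current year: 2026
Age = current year - birth year
Age = 2026 - 2010 = 16

16


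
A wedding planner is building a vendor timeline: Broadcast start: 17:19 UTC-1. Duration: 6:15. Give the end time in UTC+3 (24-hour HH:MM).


Start: 17:19 in UTC-1
Step 1 - add duration:
  minutes: 19 + 15 = 34
  hours: 17 + 6 + 0 = 23
  end in UTC-1: 23:34
Step 2 - convert UTC-1 -> UTC+3:
  offset difference: 3 - (-1) = 4 hours
  23 + (4) = 27 -> mod 24 = 3
Result: 03:34 in UTC+3

03:34


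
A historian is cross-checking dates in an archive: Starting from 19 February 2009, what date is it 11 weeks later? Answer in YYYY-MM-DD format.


Start: 2009-02-19
Weeks to add: 11
Convert to days: 11 x 7 = 77 days
Add 77 days to 2009-02-19
Result: 2009-05-07

2009-05-07


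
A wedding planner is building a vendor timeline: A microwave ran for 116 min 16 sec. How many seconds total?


Minutes: 116
Extra seconds: 16
Seconds per minute: 60
Minutes to seconds: 116 x 60 = 6960
Total: 6960 + 16 = 6976

6976


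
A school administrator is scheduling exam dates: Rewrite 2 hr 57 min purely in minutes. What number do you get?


Hours: 2
Extra minutes: 57
Minutes per hour: 60
Hours to minutes: 2 x 60 = 120
Total: 120 + 57 = 177

177


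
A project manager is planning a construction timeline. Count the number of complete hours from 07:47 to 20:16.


Start: 07:47
End: 20:16
Hour difference: 20 - 7 = 13 hours
Minute difference: 16 - 47 = -31 minutes
Total minutes: 749
Complete hours: 749 / 60 = 12 (remainder 29)

12


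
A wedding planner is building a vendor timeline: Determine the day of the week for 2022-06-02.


Date: 2022-06-02
January 1, 2022 is a Saturday
Day of year: 153
Offset from Jan 1: 152 days
152 mod 7 = 5
Result: Thursday

Thursday


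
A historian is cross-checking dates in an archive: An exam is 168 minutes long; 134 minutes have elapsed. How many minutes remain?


Total budget: 168 minutes
Time used: 134 minutes
Remaining: 168 - 134 = 34 minutes
Percent used: 79.8%
Percent remaining: 20.2%

34


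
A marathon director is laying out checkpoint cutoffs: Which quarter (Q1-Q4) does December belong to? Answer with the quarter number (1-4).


Month: December (month 12)
Q1: January-March (months 1-3)
Q2: April-June (months 4-6)
Q3: July-September (months 7-9)
Q4: October-December (months 10-12)
Month 12 falls in Q4

4


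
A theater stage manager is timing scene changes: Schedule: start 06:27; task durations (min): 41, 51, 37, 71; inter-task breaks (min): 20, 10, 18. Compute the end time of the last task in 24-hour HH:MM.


Start: 06:27 = 387 min from midnight
  after task 1 (41 min): 07:08
  after break (20 min): 07:28
  after task 2 (51 min): 08:19
  after break (10 min): 08:29
  after task 3 (37 min): 09:06
  after break (18 min): 09:24
  after task 4 (71 min): 10:35
Total elapsed: 248 minutes
End time: 10:35

10:35


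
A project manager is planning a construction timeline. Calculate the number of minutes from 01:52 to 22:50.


Start time: 01:52 = 112 minutes from midnight
End time: 22:50 = 1370 minutes from midnight
Difference: 1370 - 112 = 1258 minutes
That is 20 hours and 58 minutes

1258


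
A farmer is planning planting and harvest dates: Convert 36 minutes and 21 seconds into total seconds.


Minutes: 36
Seconds: 21
Convert minutes to seconds: 36 x 60 = 2160
Add remaining seconds: 2160 + 21 = 2181

2181


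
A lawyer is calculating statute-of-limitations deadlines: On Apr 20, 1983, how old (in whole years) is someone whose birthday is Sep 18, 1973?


Birth: 1973-09-18
Reference: 1983-04-20
Year difference: 1983 - 1973 = 10
Has birthday (09-18) occurred by 04-20? No
Birthday not yet reached this year -> subtract 1
Age in full years: 9

9


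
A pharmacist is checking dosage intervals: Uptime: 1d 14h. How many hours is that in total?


Days: 1
Extra hours: 14
Hours per day: 24
Days to hours: 1 x 24 = 24
Total: 24 + 14 = 38

38


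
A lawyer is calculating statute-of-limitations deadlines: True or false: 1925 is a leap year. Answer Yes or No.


Year: 1925
Divisible by 4? 1925 / 4 = 481.25 -> No
Not divisible by 4, so NOT a leap year

No


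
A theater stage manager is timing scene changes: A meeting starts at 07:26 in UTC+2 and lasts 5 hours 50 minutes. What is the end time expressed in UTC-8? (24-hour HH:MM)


Start: 07:26 in UTC+2
Step 1 - add duration:
  minutes: 26 + 50 = 76 (carry 1h)
  hours: 7 + 5 + 1 = 13
  end in UTC+2: 13:16
Step 2 - convert UTC+2 -> UTC-8:
  offset difference: -8 - (2) = -10 hours
  13 + (-10) = 3 -> mod 24 = 3
Result: 03:16 in UTC-8

03:16


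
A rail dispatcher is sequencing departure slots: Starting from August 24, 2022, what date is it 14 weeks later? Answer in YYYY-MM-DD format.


Start: 2022-08-24
Weeks to add: 14
Convert to days: 14 x 7 = 98 days
Add 98 days to 2022-08-24
Result: 2022-11-30

2022-11-30


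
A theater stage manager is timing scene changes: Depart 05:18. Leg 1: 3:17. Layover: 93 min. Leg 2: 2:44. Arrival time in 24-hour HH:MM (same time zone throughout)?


Depart: 05:18
Leg 1: +197 min -> 08:35
Layover: +93 min -> 10:08
Leg 2: +164 min -> 12:52
Total travel: 454 minutes = 7h 34m
Arrival: 12:52

12:52


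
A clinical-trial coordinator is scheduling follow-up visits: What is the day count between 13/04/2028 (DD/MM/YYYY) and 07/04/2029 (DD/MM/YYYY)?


Start date: 2028-04-13
End date: 2029-04-07
Apr 2028: +18 days
May 2028: +31 days
Jun 2028: +30 days
... (10 more months)
Total: 359 days

359


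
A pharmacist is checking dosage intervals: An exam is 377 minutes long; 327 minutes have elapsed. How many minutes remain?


Total budget: 377 minutes
Time used: 327 minutes
Remaining: 377 - 327 = 50 minutes
Percent used: 86.7%
Percent remaining: 13.3%

50


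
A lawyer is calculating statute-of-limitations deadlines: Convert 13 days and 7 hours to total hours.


Days: 13
Extra hours: 7
Hours per day: 24
Days to hours: 13 x 24 = 312
Total: 312 + 7 = 319

319


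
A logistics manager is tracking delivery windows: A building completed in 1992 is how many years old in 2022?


Birth year: 1992
Current year: 2022
Age = current year - birth year
Age = 2022 - 1992 = 30

30


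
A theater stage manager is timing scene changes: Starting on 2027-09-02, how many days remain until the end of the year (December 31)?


Start: September 02, 2027
End: December 31, 2027
Days left in September: 28
October: 31
November: 30
December: 31
Sum of remaining months: 92
Total: 28 + 92 = 120

120


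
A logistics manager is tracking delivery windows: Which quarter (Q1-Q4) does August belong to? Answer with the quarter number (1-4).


Month: August (month 8)
Q1: January-March (months 1-3)
Q2: April-June (months 4-6)
Q3: July-September (months 7-9)
Q4: October-December (months 10-12)
Month 8 falls in Q3

3


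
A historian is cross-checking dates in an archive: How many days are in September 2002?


Month: September
Year: 2002
September is a 30-day month
Total: 30 days

30


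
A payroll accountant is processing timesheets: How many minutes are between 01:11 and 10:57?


Start time: 01:11 = 71 minutes from midnight
End time: 10:57 = 657 minutes from midnight
Difference: 657 - 71 = 586 minutes
That is 9 hours and 46 minutes

586


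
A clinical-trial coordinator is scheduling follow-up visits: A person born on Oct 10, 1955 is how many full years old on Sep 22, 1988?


Birth: 1955-10-10
Reference: 1988-09-22
Year difference: 1988 - 1955 = 33
Has birthday (10-10) occurred by 09-22? No
Birthday not yet reached this year -> subtract 1
Age in full years: 32

32


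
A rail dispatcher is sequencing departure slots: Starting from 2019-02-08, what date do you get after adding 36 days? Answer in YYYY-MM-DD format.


Start: 2019-02-08
Adding 36 days
Days remaining in February: 20
After February: 16 days still to add
March 2019 has 31 days, need 16
Result: 2019-03-16

2019-03-16


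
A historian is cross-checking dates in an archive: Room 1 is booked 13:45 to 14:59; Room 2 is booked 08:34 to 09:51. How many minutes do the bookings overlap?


Interval A: [825, 899] minutes from midnight
Interval B: [514, 591] minutes from midnight
Overlap start = max(825, 514) = 825
Overlap end = min(899, 591) = 591
End <= start, so the intervals do not overlap: 0 minutes

0


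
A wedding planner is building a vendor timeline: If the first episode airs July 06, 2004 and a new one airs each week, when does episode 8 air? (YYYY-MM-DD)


First occurrence: 2004-07-06 (occurrence 1)
Each occurrence is 7 days after the previous.
Occurrence 8 is 7 weeks after the first.
7 weeks = 49 days
2004-07-06 + 49 days = 2004-08-24

2004-08-24


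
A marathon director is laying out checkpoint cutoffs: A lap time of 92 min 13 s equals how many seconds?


Minutes: 92
Seconds: 13
Convert minutes to seconds: 92 x 60 = 5520
Add remaining seconds: 5520 + 13 = 5533

5533


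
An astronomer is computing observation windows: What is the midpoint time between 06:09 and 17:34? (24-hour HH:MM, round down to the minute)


Start time: 06:09 = 369 minutes from midnight
End time: 17:34 = 1054 minutes from midnight
Sum: 369 + 1054 = 1423
Midpoint: 1423 / 2 = 711 minutes
Convert: 711 / 60 = 11 hours, 51 minutes
Result: 11:51

11:51


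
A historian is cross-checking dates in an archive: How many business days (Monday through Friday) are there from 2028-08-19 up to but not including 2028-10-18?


Start: 2028-08-19 (Saturday)
End (exclusive): 2028-10-18 (Wednesday)
Total calendar days: 60
Full weeks: 60 // 7 = 8 -> 40 weekdays
Remaining 4 days starting on Saturday:
  Sat(-), Sun(-), Mon(w), Tue(w) -> 2 weekdays
Total business days: 40 + 2 = 42

42


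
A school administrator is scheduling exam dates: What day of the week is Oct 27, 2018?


Date: 2018-10-27
January 1, 2018 is a Monday
Day of year: 300
Offset from Jan 1: 299 days
299 mod 7 = 5
Result: Saturday

Saturday


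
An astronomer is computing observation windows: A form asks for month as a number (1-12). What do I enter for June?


Calendar month order:
5. May
6. June <--
7. July
June is month number 6

6


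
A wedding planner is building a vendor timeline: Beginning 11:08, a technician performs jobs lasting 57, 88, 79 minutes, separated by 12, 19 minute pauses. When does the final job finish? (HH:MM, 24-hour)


Start: 11:08 = 668 min from midnight
  after task 1 (57 min): 12:05
  after break (12 min): 12:17
  after task 2 (88 min): 13:45
  after break (19 min): 14:04
  after task 3 (79 min): 15:23
Total elapsed: 255 minutes
End time: 15:23

15:23


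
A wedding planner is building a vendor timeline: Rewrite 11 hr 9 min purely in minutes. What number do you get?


Hours: 11
Extra minutes: 9
Minutes per hour: 60
Hours to minutes: 11 x 60 = 660
Total: 660 + 9 = 669

669


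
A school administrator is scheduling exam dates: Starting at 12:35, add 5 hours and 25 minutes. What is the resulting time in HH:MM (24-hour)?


Start time: 12:35
Adding: 5 hours 25 minutes
Minutes: 35 + 25 = 60
Minute overflow: 60 >= 60, so carry 1 hour, minutes = 0
Hours: 12 + 5 + 1 = 18
Result: 18:00

18:00


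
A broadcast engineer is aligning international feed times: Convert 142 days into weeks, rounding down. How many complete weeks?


Total days: 142
Days per week: 7
Division: 142 / 7 = 20 remainder 2
Complete weeks: 20
Remaining days: 2

20


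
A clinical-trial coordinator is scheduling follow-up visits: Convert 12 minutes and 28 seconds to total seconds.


Minutes: 12
Extra seconds: 28
Seconds per minute: 60
Minutes to seconds: 12 x 60 = 720
Total: 720 + 28 = 748

748


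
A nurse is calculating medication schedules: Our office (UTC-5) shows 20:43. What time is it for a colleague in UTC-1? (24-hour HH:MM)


Local time: 20:43 at UTC-5 (offset -5h)
Target zone: UTC-1 (offset -1h)
Difference: -1 - (-5) = 4 hours
Calculation: 20 + (4) = 24
Wraparound: (24) mod 24 = 0
Result: 00:43

00:43


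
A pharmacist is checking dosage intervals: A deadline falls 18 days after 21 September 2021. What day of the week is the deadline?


Start: 2021-09-21 (Tuesday)
Step 1 - find target date: add 18 days
  2021-09-21 + 18 days = 2021-10-09
Step 2 - day of week:
  18 mod 7 = 4
  Tuesday + 4 days -> Saturday
Result: Saturday (2021-10-09)

Saturday


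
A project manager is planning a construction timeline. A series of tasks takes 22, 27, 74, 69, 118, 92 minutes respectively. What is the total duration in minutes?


Durations: 22, 27, 74, 69, 118, 92
Running sum: 22
+ 27 = 49
+ 74 = 123
+ 69 = 192
+ 118 = 310
+ 92 = 402
Total duration: 402 minutes
That is 6 hours and 42 minutes

402


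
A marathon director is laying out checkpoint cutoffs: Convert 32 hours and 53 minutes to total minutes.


Hours: 32
Minutes: 53
Convert hours to minutes: 32 x 60 = 1920
Add remaining minutes: 1920 + 53 = 1973

1973


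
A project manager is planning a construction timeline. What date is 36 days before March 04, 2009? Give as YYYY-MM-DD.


Start: 2009-03-04
Subtracting 36 days
Days already passed in March: 4
After going back through March: 32 more days to subtract
February 2009: 28 days, 4 remaining
January 2009 has 31 days, need 4
Result: 2009-01-27

2009-01-27


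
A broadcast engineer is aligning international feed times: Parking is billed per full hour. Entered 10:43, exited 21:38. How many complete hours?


Start: 10:43
End: 21:38
Hour difference: 21 - 10 = 11 hours
Minute difference: 38 - 43 = -5 minutes
Total minutes: 655
Complete hours: 655 / 60 = 10 (remainder 55)

10


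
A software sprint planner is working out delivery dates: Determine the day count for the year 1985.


Year: 1985
Check leap year rules:
Divisible by 4? No
1985 is not a leap year
Days: 365

365


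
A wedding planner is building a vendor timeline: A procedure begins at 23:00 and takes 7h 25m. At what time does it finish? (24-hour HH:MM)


Start time: 23:00
Adding: 7 hours 25 minutes
Minutes: 0 + 25 = 25
Hours: 23 + 7 + 0 = 30
Hour wraparound: 30 mod 24 = 6
Result: 06:25

06:25


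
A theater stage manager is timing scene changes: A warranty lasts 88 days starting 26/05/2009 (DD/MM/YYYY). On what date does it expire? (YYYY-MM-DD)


Start: 2009-05-26
Adding 88 days
Days remaining in May: 5
After May: 83 days still to add
June 2009: 30 days, 53 remaining
July 2009: 31 days, 22 remaining
August 2009 has 31 days, need 22
Result: 2009-08-22

2009-08-22


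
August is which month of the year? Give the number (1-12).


Calendar month order:
7. July
8. August <--
9. September
August is month number 8

8


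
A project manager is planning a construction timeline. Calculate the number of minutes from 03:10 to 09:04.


Start time: 03:10 = 190 minutes from midnight
End time: 09:04 = 544 minutes from midnight
Difference: 544 - 190 = 354 minutes
That is 5 hours and 54 minutes

354


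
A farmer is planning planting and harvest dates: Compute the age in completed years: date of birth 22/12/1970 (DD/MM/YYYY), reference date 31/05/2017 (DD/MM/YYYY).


Birth: 1970-12-22
Reference: 2017-05-31
Year difference: 2017 - 1970 = 47
Has birthday (12-22) occurred by 05-31? No
Birthday not yet reached this year -> subtract 1
Age in full years: 46

46


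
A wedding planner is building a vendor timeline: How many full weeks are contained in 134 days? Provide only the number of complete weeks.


Total days: 134
Days per week: 7
Division: 134 / 7 = 19 remainder 1
Complete weeks: 19
Remaining days: 1

19


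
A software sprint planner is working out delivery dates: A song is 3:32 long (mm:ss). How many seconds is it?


Minutes: 3
Extra seconds: 32
Seconds per minute: 60
Minutes to seconds: 3 x 60 = 180
Total: 180 + 32 = 212

212


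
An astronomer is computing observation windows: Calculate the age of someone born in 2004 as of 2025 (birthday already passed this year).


Birth year: 2004
Current year: 2025
Age = current year - birth year
Age = 2025 - 2004 = 21

21


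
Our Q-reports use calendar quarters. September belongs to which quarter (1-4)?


Month: September (month 9)
Q1: January-March (months 1-3)
Q2: April-June (months 4-6)
Q3: July-September (months 7-9)
Q4: October-December (months 10-12)
Month 9 falls in Q3

3


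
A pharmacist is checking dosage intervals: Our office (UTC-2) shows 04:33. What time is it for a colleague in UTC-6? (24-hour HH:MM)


Local time: 04:33 at UTC-2 (offset -2h)
Target zone: UTC-6 (offset -6h)
Difference: -6 - (-2) = -4 hours
Calculation: 4 + (-4) = 0
Result: 00:33

00:33


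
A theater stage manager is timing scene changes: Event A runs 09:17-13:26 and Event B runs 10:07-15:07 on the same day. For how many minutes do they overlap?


Interval A: [557, 806] minutes from midnight
Interval B: [607, 907] minutes from midnight
Overlap start = max(557, 607) = 607
Overlap end = min(806, 907) = 806
Overlap = 806 - 607 = 199 minutes

199


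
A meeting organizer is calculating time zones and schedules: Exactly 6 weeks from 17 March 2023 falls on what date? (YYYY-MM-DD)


Start: 2023-03-17
Weeks to add: 6
Convert to days: 6 x 7 = 42 days
Add 42 days to 2023-03-17
Result: 2023-04-28

2023-04-28


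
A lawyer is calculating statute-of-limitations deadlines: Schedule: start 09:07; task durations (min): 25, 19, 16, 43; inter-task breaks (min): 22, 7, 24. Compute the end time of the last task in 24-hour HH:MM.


Start: 09:07 = 547 min from midnight
  after task 1 (25 min): 09:32
  after break (22 min): 09:54
  after task 2 (19 min): 10:13
  after break (7 min): 10:20
  after task 3 (16 min): 10:36
  after break (24 min): 11:00
  after task 4 (43 min): 11:43
Total elapsed: 156 minutes
End time: 11:43

11:43


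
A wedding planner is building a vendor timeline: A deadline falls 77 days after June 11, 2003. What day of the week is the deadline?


Start: 2003-06-11 (Wednesday)
Step 1 - find target date: add 77 days
  2003-06-11 + 77 days = 2003-08-27
Step 2 - day of week:
  77 mod 7 = 0
  Wednesday + 0 days -> Wednesday
Result: Wednesday (2003-08-27)

Wednesday


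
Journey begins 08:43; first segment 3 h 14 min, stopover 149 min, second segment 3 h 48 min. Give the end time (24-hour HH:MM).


Depart: 08:43
Leg 1: +194 min -> 11:57
Layover: +149 min -> 14:26
Leg 2: +228 min -> 18:14
Total travel: 571 minutes = 9h 31m
Arrival: 18:14

18:14


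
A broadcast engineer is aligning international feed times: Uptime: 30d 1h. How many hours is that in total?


Days: 30
Extra hours: 1
Hours per day: 24
Days to hours: 30 x 24 = 720
Total: 720 + 1 = 721

721


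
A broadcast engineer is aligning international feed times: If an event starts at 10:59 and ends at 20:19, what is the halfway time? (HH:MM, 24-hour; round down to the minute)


Start time: 10:59 = 659 minutes from midnight
End time: 20:19 = 1219 minutes from midnight
Sum: 659 + 1219 = 1878
Midpoint: 1878 / 2 = 939 minutes
Convert: 939 / 60 = 15 hours, 39 minutes
Result: 15:39

15:39


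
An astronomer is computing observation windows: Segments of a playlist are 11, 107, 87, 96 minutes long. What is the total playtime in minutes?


Durations: 11, 107, 87, 96
Running sum: 11
+ 107 = 118
+ 87 = 205
+ 96 = 301
Total duration: 301 minutes
That is 5 hours and 1 minutes

301


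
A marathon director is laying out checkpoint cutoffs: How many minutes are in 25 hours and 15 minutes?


Hours: 25
Minutes: 15
Convert hours to minutes: 25 x 60 = 1500
Add remaining minutes: 1500 + 15 = 1515

1515


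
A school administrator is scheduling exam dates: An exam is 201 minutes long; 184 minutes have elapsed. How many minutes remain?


Total budget: 201 minutes
Time used: 184 minutes
Remaining: 201 - 184 = 17 minutes
Percent used: 91.5%
Percent remaining: 8.5%

17


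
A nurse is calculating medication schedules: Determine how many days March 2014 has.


Month: March
Year: 2014
March is a 31-day month
Total: 31 days

31


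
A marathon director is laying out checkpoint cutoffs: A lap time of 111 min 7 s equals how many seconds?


Minutes: 111
Seconds: 7
Convert minutes to seconds: 111 x 60 = 6660
Add remaining seconds: 6660 + 7 = 6667

6667


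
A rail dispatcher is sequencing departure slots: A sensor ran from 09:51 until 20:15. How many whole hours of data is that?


Start: 09:51
End: 20:15
Hour difference: 20 - 9 = 11 hours
Minute difference: 15 - 51 = -36 minutes
Total minutes: 624
Complete hours: 624 / 60 = 10 (remainder 24)

10


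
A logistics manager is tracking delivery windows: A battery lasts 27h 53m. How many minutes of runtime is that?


Hours: 27
Extra minutes: 53
Minutes per hour: 60
Hours to minutes: 27 x 60 = 1620
Total: 1620 + 53 = 1673

1673


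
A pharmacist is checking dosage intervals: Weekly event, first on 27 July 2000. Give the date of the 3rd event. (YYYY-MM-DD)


First occurrence: 2000-07-27 (occurrence 1)
Each occurrence is 7 days after the previous.
Occurrence 3 is 2 weeks after the first.
2 weeks = 14 days
2000-07-27 + 14 days = 2000-08-10

2000-08-10


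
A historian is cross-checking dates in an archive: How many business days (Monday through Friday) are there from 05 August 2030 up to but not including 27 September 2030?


Start: 2030-08-05 (Monday)
End (exclusive): 2030-09-27 (Friday)
Total calendar days: 53
Full weeks: 53 // 7 = 7 -> 35 weekdays
Remaining 4 days starting on Monday:
  Mon(w), Tue(w), Wed(w), Thu(w) -> 4 weekdays
Total business days: 35 + 4 = 39

39


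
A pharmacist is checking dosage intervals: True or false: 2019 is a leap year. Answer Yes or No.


Year: 2019
Divisible by 4? 2019 / 4 = 504.75 -> No
Not divisible by 4, so NOT a leap year

No


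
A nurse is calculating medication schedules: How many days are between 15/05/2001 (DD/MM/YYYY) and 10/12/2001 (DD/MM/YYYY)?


Start date: 2001-05-15
End date: 2001-12-10
May 2001: +17 days
Jun 2001: +30 days
Jul 2001: +31 days
... (5 more months)
Total: 209 days

209


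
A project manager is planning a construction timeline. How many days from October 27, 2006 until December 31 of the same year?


Start: October 27, 2006
End: December 31, 2006
Days left in October: 4
November: 30
December: 31
Sum of remaining months: 61
Total: 4 + 61 = 65

65


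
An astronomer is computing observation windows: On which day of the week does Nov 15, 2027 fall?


Date: 2027-11-15
January 1, 2027 is a Friday
Day of year: 319
Offset from Jan 1: 318 days
318 mod 7 = 3
Result: Monday

Monday


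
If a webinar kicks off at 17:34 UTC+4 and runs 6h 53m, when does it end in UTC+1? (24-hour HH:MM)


Start: 17:34 in UTC+4
Step 1 - add duration:
  minutes: 34 + 53 = 87 (carry 1h)
  hours: 17 + 6 + 1 = 24
  end in UTC+4: 00:27
Step 2 - convert UTC+4 -> UTC+1:
  offset difference: 1 - (4) = -3 hours
  0 + (-3) = -3 -> mod 24 = 21
Result: 21:27 in UTC+1

21:27


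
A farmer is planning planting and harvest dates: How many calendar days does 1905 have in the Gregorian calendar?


Year: 1905
Check leap year rules:
Divisible by 4? No
1905 is not a leap year
Days: 365

365


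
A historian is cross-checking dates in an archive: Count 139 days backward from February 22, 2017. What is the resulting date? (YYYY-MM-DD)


Start: 2017-02-22
Subtracting 139 days
Days already passed in February: 22
After going back through February: 117 more days to subtract
January 2017: 31 days, 86 remaining
December 2016: 31 days, 55 remaining
November 2016: 30 days, 25 remaining
October 2016 has 31 days, need 25
Result: 2016-10-06

2016-10-06


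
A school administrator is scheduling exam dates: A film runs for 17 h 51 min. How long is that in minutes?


Hours: 17
Minutes: 51
Convert hours to minutes: 17 x 60 = 1020
Add remaining minutes: 1020 + 51 = 1071

1071


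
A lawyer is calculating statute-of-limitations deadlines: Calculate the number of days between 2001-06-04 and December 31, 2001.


Start: June 04, 2001
End: December 31, 2001
Days left in June: 26
July: 31
August: 31
September: 30
October: 31
... plus remaining months
Sum of remaining months: 184
Total: 26 + 184 = 210

210


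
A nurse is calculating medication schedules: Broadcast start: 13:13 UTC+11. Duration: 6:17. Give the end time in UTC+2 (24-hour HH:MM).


Start: 13:13 in UTC+11
Step 1 - add duration:
  minutes: 13 + 17 = 30
  hours: 13 + 6 + 0 = 19
  end in UTC+11: 19:30
Step 2 - convert UTC+11 -> UTC+2:
  offset difference: 2 - (11) = -9 hours
  19 + (-9) = 10 -> mod 24 = 10
Result: 10:30 in UTC+2

10:30


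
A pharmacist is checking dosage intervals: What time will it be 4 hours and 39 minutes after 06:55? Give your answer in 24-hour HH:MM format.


Start time: 06:55
Adding: 4 hours 39 minutes
Minutes: 55 + 39 = 94
Minute overflow: 94 >= 60, so carry 1 hour, minutes = 34
Hours: 6 + 4 + 1 = 11
Result: 11:34

11:34


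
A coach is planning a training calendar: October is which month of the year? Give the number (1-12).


Calendar month order:
9. September
10. October <--
11. November
October is month number 10

10


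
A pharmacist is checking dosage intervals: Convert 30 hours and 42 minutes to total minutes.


Hours: 30
Extra minutes: 42
Minutes per hour: 60
Hours to minutes: 30 x 60 = 1800
Total: 1800 + 42 = 1842

1842


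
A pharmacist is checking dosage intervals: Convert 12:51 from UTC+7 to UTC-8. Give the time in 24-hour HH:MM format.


Local time: 12:51 at UTC+7 (offset 7h)
Target zone: UTC-8 (offset -8h)
Difference: -8 - (7) = -15 hours
Calculation: 12 + (-15) = -3
Wraparound: (-3) mod 24 = 21
Result: 21:51

21:51


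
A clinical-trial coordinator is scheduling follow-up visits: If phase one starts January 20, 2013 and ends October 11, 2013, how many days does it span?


Start date: 2013-01-20
End date: 2013-10-11
Jan 2013: +12 days
Feb 2013: +28 days
Mar 2013: +31 days
... (7 more months)
Total: 264 days

264


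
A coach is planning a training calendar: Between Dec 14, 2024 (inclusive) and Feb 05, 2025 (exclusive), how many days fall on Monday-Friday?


Start: 2024-12-14 (Saturday)
End (exclusive): 2025-02-05 (Wednesday)
Total calendar days: 53
Full weeks: 53 // 7 = 7 -> 35 weekdays
Remaining 4 days starting on Saturday:
  Sat(-), Sun(-), Mon(w), Tue(w) -> 2 weekdays
Total business days: 35 + 2 = 37

37


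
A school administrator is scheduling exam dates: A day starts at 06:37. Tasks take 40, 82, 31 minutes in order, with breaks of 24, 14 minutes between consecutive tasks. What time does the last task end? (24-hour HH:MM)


Start: 06:37 = 397 min from midnight
  after task 1 (40 min): 07:17
  after break (24 min): 07:41
  after task 2 (82 min): 09:03
  after break (14 min): 09:17
  after task 3 (31 min): 09:48
Total elapsed: 191 minutes
End time: 09:48

09:48


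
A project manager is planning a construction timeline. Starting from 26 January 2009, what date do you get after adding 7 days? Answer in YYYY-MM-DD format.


Start: 2009-01-26
Adding 7 days
Days remaining in January: 5
After January: 2 days still to add
February 2009 has 28 days, need 2
Result: 2009-02-02

2009-02-02


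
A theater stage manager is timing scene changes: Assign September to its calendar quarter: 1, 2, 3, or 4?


Month: September (month 9)
Q1: January-March (months 1-3)
Q2: April-June (months 4-6)
Q3: July-September (months 7-9)
Q4: October-December (months 10-12)
Month 9 falls in Q3

3


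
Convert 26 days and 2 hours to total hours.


Days: 26
Extra hours: 2
Hours per day: 24
Days to hours: 26 x 24 = 624
Total: 624 + 2 = 626

626


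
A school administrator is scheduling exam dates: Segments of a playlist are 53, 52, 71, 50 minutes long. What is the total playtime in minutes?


Durations: 53, 52, 71, 50
Running sum: 53
+ 52 = 105
+ 71 = 176
+ 50 = 226
Total duration: 226 minutes
That is 3 hours and 46 minutes

226


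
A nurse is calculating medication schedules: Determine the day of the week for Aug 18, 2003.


Date: 2003-08-18
January 1, 2003 is a Wednesday
Day of year: 230
Offset from Jan 1: 229 days
229 mod 7 = 5
Result: Monday

Monday


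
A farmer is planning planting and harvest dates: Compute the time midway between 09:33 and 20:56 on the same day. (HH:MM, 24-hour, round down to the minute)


Start time: 09:33 = 573 minutes from midnight
End time: 20:56 = 1256 minutes from midnight
Sum: 573 + 1256 = 1829
Midpoint: 1829 / 2 = 914 minutes
Convert: 914 / 60 = 15 hours, 14 minutes
Result: 15:14

15:14


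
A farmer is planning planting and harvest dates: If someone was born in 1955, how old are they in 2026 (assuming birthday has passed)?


Birth year: 1955
Current year: 2026
Age = current year - birth year
Age = 2026 - 1955 = 71

71


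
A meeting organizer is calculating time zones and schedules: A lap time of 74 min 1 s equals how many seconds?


Minutes: 74
Seconds: 1
Convert minutes to seconds: 74 x 60 = 4440
Add remaining seconds: 4440 + 1 = 4441

4441


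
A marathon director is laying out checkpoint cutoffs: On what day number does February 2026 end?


Month: February
Year: 2026
2026 is not a leap year
February has 28 days
Total: 28 days

28


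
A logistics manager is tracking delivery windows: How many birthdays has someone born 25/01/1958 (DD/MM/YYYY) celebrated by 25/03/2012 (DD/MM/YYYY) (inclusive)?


Birth: 1958-01-25
Reference: 2012-03-25
Year difference: 2012 - 1958 = 54
Has birthday (01-25) occurred by 03-25? Yes
Age in full years: 54

54


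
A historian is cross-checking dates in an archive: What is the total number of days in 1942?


Year: 1942
Check leap year rules:
Divisible by 4? No
1942 is not a leap year
Days: 365

365


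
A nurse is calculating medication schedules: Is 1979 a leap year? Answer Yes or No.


Year: 1979
Divisible by 4? 1979 / 4 = 494.75 -> No
Not divisible by 4, so NOT a leap year

No


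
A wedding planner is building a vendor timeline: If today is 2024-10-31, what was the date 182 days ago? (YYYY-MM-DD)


Start: 2024-10-31
Subtracting 182 days
Days already passed in October: 31
After going back through October: 151 more days to subtract
September 2024: 30 days, 121 remaining
August 2024: 31 days, 90 remaining
July 2024: 31 days, 59 remaining
June 2024: 30 days, 29 remaining
Result: 2024-05-02

2024-05-02
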